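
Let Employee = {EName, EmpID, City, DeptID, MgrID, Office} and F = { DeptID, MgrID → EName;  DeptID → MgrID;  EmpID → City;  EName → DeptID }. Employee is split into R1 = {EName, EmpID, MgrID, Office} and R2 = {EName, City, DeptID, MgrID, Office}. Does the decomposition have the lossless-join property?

Common attributes: R1 ∩ R2 = {EName, MgrID, Office}.
Closure of {EName, MgrID, Office}: EName → DeptID applies, adding DeptID. So (EName, MgrID, Office)⁺ = {EName, DeptID, MgrID, Office}.
The closure contains neither all of R1 = {EName, EmpID, MgrID, Office} nor all of R2 = {EName, City, DeptID, MgrID, Office}, so the common attributes are not a superkey of either fragment. The join is lossy.

No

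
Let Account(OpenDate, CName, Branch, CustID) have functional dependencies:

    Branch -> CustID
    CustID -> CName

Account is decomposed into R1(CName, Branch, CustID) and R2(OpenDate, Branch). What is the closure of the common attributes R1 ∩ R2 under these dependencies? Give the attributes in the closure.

CName, Branch, CustID

R1 ∩ R2 = {Branch}.
Branch → CustID applies, adding CustID
CustID → CName applies, adding CName
Closure: {CName, Branch, CustID}.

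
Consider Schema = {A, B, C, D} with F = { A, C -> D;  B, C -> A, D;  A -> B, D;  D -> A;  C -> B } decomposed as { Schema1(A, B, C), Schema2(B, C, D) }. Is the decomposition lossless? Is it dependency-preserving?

Lossless test: (B, C)⁺ = {A, B, C, D}, which contains all of one fragment — lossless.
Dependency preservation: the restricted closure of {A} across the fragments never reaches {B, D}, so A → B, D cannot be enforced without a join — not preserved.

lossless but not dependency-preserving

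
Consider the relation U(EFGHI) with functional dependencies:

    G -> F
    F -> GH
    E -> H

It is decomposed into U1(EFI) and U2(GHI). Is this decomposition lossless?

No

Common attributes: U1 ∩ U2 = {I}.
No dependency enlarges {I}, so (I)⁺ = {I}.
The closure contains neither all of U1 = {EFI} nor all of U2 = {GHI}, so the common attributes are not a superkey of either fragment. The join is lossy.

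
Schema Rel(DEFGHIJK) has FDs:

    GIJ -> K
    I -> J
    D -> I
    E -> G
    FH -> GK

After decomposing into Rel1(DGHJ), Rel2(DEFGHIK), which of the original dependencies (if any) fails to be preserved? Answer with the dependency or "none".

Check I → J: no single fragment contains all of {IJ}, and the restricted closure of {I} across the fragments never reaches {J}.
GIJ → K is preserved.
D → I is preserved.
E → G is preserved.
FH → GK is preserved.

I -> J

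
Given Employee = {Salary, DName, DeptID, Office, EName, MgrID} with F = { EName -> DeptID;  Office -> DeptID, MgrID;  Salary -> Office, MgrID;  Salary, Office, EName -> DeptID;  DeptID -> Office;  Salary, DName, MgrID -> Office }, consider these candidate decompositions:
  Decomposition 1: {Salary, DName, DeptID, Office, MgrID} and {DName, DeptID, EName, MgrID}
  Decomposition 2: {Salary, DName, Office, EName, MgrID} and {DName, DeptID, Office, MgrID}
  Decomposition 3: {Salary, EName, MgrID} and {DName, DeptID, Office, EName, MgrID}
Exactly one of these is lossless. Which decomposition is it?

Decomposition 2

Decomposition 1: common = {DName, DeptID, MgrID}, closure = {DName, DeptID, Office, MgrID} → lossy.
Decomposition 2: common = {DName, Office, MgrID}, closure = {DName, DeptID, Office, MgrID} → lossless.
Decomposition 3: common = {EName, MgrID}, closure = {DeptID, Office, EName, MgrID} → lossy.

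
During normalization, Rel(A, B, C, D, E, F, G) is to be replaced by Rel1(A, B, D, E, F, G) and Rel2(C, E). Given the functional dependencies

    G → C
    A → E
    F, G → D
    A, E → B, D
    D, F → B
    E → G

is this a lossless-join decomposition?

Yes

Common attributes: Rel1 ∩ Rel2 = {E}.
Closure of {E}: E → G applies, adding G; G → C applies, adding C. So (E)⁺ = {C, E, G}.
This closure contains every attribute of Rel2, so Rel1 ∩ Rel2 → Rel2. The join is lossless.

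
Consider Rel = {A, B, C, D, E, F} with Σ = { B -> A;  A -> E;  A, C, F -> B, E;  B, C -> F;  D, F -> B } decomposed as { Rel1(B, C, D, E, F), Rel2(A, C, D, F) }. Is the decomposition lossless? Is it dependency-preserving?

lossless but not dependency-preserving

Lossless test: (C, D, F)⁺ = {A, B, C, D, E, F}, which contains all of one fragment — lossless.
Dependency preservation: the restricted closure of {B} across the fragments never reaches {A}, so B → A cannot be enforced without a join — not preserved.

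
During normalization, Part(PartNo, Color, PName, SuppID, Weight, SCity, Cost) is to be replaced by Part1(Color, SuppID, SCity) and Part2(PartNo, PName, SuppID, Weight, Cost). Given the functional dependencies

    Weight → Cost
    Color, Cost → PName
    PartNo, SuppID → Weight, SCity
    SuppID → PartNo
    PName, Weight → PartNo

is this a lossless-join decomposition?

Common attributes: Part1 ∩ Part2 = {SuppID}.
Closure of {SuppID}: SuppID → PartNo applies, adding PartNo; PartNo, SuppID → Weight, SCity applies, adding Weight, SCity; Weight → Cost applies, adding Cost. So (SuppID)⁺ = {PartNo, SuppID, Weight, SCity, Cost}.
The closure contains neither all of Part1 = {Color, SuppID, SCity} nor all of Part2 = {PartNo, PName, SuppID, Weight, Cost}, so the common attributes are not a superkey of either fragment. The join is lossy.

No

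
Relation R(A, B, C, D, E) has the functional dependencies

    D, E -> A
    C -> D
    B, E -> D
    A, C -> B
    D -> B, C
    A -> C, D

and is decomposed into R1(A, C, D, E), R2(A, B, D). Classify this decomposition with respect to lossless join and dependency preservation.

Lossless test: (A, D)⁺ = {A, B, C, D}, which contains all of one fragment — lossless.
Dependency preservation: the restricted closure of {B, E} across the fragments never reaches {D}, so B, E → D cannot be enforced without a join — not preserved.

lossless but not dependency-preserving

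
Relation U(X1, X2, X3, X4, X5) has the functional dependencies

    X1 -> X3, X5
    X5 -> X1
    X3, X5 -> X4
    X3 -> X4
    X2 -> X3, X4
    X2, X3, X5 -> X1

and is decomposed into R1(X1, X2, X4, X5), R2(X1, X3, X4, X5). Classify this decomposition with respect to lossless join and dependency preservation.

lossless but not dependency-preserving

Lossless test: (X1, X4, X5)⁺ = {X1, X3, X4, X5}, which contains all of one fragment — lossless.
Dependency preservation: the restricted closure of {X2} across the fragments never reaches {X3, X4}, so X2 → X3, X4 cannot be enforced without a join — not preserved.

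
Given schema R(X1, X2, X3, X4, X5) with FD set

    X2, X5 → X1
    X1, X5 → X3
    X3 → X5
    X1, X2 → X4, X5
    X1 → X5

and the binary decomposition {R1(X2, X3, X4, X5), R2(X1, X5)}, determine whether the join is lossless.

Common attributes: R1 ∩ R2 = {X5}.
No dependency enlarges {X5}, so (X5)⁺ = {X5}.
The closure contains neither all of R1 = {X2, X3, X4, X5} nor all of R2 = {X1, X5}, so the common attributes are not a superkey of either fragment. The join is lossy.

No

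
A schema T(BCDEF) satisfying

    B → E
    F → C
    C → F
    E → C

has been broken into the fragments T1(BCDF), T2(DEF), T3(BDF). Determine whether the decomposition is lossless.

Chase test. Columns are BCDEF; row i has aⱼ where attribute j ∈ Ti, else bᵢⱼ.
Initial tableau (one row per fragment):
  row 1: a1 a2 a3 b14 a5
  row 2: b21 b22 a3 a4 a5
  row 3: a1 b32 a3 b34 a5
Rows 1 and 3 agree on B; apply B→E and equate their E entries.
Rows 1 and 2 agree on F; apply F→C and equate their C entries.
Rows 1 and 3 agree on F; apply F→C and equate their C entries.
No row becomes fully distinguished — the join is lossy.

No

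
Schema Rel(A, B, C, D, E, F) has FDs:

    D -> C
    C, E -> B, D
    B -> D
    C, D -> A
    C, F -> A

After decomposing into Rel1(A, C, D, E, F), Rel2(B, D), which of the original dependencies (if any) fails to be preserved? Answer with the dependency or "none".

C, E -> B, D

Check C, E → B, D: no single fragment contains all of {B, C, D, E}, and the restricted closure of {C, E} across the fragments never reaches {B, D}.
D → C is preserved.
B → D is preserved.
C, D → A is preserved.
C, F → A is preserved.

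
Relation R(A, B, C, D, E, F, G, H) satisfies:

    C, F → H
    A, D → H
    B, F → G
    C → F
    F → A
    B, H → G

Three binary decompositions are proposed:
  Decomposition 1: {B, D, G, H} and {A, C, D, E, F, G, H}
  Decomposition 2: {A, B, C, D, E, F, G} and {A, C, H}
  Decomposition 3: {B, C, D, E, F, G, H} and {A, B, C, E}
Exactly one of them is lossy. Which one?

Decomposition 1: common = {D, G, H}, closure = {D, G, H} → lossy.
Decomposition 2: common = {A, C}, closure = {A, C, F, H} → lossless.
Decomposition 3: common = {B, C, E}, closure = {A, B, C, E, F, G, H} → lossless.

Decomposition 1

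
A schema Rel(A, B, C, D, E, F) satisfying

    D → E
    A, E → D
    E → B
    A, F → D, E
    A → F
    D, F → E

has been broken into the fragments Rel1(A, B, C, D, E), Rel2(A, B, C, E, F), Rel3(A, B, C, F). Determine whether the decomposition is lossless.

Yes

Chase test. Columns are A, B, C, D, E, F; row i has aⱼ where attribute j ∈ Reli, else bᵢⱼ.
Initial tableau (one row per fragment):
  row 1: a1 a2 a3 a4 a5 b16
  row 2: a1 a2 a3 b24 a5 a6
  row 3: a1 a2 a3 b34 b35 a6
Rows 1 and 2 agree on A, E; apply A, E→D and equate their D entries.
Rows 2 and 3 agree on A, F; apply A, F→D, E and equate their D, E entries.
Rows 1 and 2 agree on A; apply A→F and equate their F entries.
Row 1 is now all distinguished symbols — the join is lossless.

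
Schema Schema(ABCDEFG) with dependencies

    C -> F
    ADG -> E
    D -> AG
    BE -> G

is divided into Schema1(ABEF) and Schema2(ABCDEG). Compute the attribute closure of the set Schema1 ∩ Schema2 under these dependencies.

Schema1 ∩ Schema2 = {ABE}.
BE → G applies, adding G
Closure: {ABEG}.

ABEG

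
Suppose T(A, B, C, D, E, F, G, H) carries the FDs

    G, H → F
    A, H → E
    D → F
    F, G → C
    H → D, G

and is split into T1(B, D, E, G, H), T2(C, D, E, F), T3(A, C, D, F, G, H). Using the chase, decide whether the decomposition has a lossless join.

Chase test. Columns are A, B, C, D, E, F, G, H; row i has aⱼ where attribute j ∈ Ti, else bᵢⱼ.
Initial tableau (one row per fragment):
  row 1: b11 a2 b13 a4 a5 b16 a7 a8
  row 2: b21 b22 a3 a4 a5 a6 b27 b28
  row 3: a1 b32 a3 a4 b35 a6 a7 a8
Rows 1 and 3 agree on G, H; apply G, H→F and equate their F entries.
Rows 1 and 3 agree on F, G; apply F, G→C and equate their C entries.
No row becomes fully distinguished — the join is lossy.

No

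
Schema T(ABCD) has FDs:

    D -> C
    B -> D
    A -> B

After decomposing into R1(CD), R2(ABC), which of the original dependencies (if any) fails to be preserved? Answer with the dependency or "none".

Check B → D: no single fragment contains all of {BD}, and the restricted closure of {B} across the fragments never reaches {D}.
D → C is preserved.
A → B is preserved.

B -> D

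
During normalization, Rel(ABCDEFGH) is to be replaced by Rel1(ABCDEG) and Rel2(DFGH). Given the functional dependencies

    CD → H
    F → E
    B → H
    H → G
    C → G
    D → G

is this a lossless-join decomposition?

Common attributes: Rel1 ∩ Rel2 = {DG}.
No dependency enlarges {DG}, so (DG)⁺ = {DG}.
The closure contains neither all of Rel1 = {ABCDEG} nor all of Rel2 = {DFGH}, so the common attributes are not a superkey of either fragment. The join is lossy.

No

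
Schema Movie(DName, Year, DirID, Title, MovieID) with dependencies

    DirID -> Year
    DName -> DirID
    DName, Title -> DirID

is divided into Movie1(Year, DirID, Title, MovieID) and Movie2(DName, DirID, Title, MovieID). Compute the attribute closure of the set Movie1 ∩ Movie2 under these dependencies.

Movie1 ∩ Movie2 = {DirID, Title, MovieID}.
DirID → Year applies, adding Year
Closure: {Year, DirID, Title, MovieID}.

Year, DirID, Title, MovieID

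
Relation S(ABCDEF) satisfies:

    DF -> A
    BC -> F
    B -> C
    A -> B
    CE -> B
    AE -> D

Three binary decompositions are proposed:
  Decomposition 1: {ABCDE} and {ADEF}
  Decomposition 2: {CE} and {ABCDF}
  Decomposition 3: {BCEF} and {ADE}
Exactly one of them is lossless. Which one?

Decomposition 1: common = {ADE}, closure = {ABCDEF} → lossless.
Decomposition 2: common = {C}, closure = {C} → lossy.
Decomposition 3: common = {E}, closure = {E} → lossy.

Decomposition 1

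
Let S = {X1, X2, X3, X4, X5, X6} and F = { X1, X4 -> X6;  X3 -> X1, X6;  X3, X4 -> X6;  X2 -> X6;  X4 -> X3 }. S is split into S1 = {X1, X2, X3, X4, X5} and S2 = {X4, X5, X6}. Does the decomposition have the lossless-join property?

Yes

Common attributes: S1 ∩ S2 = {X4, X5}.
Closure of {X4, X5}: X4 → X3 applies, adding X3; X3 → X1, X6 applies, adding X1, X6. So (X4, X5)⁺ = {X1, X3, X4, X5, X6}.
This closure contains every attribute of S2, so S1 ∩ S2 → S2. The join is lossless.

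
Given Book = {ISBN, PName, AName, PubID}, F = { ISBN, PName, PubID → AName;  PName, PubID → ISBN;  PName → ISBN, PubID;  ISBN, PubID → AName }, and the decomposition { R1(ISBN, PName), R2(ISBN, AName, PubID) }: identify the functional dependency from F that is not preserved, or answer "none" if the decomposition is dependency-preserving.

PName → ISBN, PubID

Check PName → ISBN, PubID: no single fragment contains all of {ISBN, PName, PubID}, and the restricted closure of {PName} across the fragments never reaches {ISBN, PubID}.
ISBN, PName, PubID → AName is preserved.
PName, PubID → ISBN is preserved.
ISBN, PubID → AName is preserved.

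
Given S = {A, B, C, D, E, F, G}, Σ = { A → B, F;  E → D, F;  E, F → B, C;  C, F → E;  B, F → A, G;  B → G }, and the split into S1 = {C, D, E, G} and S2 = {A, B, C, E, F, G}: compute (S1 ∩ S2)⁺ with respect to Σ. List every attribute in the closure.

A, B, C, D, E, F, G

S1 ∩ S2 = {C, E, G}.
E → D, F applies, adding D, F
E, F → B, C applies, adding B
B, F → A, G applies, adding A
Closure: {A, B, C, D, E, F, G}.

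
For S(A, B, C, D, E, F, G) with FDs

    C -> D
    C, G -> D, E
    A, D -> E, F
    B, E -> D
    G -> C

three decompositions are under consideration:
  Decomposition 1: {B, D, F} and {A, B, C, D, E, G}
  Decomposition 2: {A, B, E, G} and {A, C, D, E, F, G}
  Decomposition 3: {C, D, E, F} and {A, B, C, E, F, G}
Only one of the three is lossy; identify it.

Decomposition 1

Decomposition 1: common = {B, D}, closure = {B, D} → lossy.
Decomposition 2: common = {A, E, G}, closure = {A, C, D, E, F, G} → lossless.
Decomposition 3: common = {C, E, F}, closure = {C, D, E, F} → lossless.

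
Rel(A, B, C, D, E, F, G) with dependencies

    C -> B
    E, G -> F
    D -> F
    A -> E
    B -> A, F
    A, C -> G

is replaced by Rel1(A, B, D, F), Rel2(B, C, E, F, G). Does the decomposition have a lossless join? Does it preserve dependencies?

lossy and not dependency-preserving

Lossless test: (B, F)⁺ = {A, B, E, F}, which is a superkey of neither fragment — lossy.
Dependency preservation: the restricted closure of {A} across the fragments never reaches {E}, so A → E cannot be enforced without a join — not preserved.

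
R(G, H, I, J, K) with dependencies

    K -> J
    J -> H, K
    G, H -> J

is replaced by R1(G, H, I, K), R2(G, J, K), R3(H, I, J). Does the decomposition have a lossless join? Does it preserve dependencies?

Lossless test (chase): Rows 1 and 2 agree on K; apply K→J and equate their J entries. Rows 1 and 2 agree on J; apply J→H, K and equate their H, K entries. Rows 1 and 3 agree on J; apply J→H, K and equate their H, K entries. Row 1 is now all distinguished symbols — the join is lossless.
Dependency preservation: J → H, K; G, H → J are not contained in any single fragment, but the restricted closure of each left-hand side across the fragments still reaches the right-hand side; the remaining FDs each lie inside some fragment. All dependencies are preserved.

lossless and dependency-preserving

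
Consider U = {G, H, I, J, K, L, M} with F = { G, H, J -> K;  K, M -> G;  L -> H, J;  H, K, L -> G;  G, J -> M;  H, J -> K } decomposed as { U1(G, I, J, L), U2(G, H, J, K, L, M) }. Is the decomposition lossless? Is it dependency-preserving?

Lossless test: (G, J, L)⁺ = {G, H, J, K, L, M}, which contains all of one fragment — lossless.
Dependency preservation: every FD's attributes lie within a single fragment, so each can be enforced locally — preserved.

lossless and dependency-preserving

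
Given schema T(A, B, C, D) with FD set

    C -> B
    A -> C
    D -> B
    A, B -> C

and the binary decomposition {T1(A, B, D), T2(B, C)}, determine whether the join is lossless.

Common attributes: T1 ∩ T2 = {B}.
No dependency enlarges {B}, so (B)⁺ = {B}.
The closure contains neither all of T1 = {A, B, D} nor all of T2 = {B, C}, so the common attributes are not a superkey of either fragment. The join is lossy.

No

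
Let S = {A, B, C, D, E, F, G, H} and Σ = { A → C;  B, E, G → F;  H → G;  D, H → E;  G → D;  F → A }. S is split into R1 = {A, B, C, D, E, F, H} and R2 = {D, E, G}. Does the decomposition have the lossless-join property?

No

Common attributes: R1 ∩ R2 = {D, E}.
No dependency enlarges {D, E}, so (D, E)⁺ = {D, E}.
The closure contains neither all of R1 = {A, B, C, D, E, F, H} nor all of R2 = {D, E, G}, so the common attributes are not a superkey of either fragment. The join is lossy.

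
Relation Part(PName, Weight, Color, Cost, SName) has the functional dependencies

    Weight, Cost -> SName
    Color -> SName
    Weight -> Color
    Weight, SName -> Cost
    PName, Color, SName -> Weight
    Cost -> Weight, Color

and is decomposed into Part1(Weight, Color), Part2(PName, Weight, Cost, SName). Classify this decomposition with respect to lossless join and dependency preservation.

Lossless test: (Weight)⁺ = {Weight, Color, Cost, SName}, which contains all of one fragment — lossless.
Dependency preservation: the restricted closure of {Color} across the fragments never reaches {SName}, so Color → SName cannot be enforced without a join — not preserved.

lossless but not dependency-preserving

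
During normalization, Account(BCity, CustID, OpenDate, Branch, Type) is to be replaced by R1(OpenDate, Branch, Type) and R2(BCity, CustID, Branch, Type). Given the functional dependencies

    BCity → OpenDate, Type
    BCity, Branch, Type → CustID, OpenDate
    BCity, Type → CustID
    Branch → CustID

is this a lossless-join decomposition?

No

Common attributes: R1 ∩ R2 = {Branch, Type}.
Closure of {Branch, Type}: Branch → CustID applies, adding CustID. So (Branch, Type)⁺ = {CustID, Branch, Type}.
The closure contains neither all of R1 = {OpenDate, Branch, Type} nor all of R2 = {BCity, CustID, Branch, Type}, so the common attributes are not a superkey of either fragment. The join is lossy.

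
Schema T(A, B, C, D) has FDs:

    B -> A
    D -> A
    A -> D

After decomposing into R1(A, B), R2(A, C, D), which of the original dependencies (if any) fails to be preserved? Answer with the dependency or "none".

B → A lies within R1.
D → A lies within R2.
A → D lies within R2.
Every dependency is enforceable on the fragments, so the decomposition is dependency-preserving.

none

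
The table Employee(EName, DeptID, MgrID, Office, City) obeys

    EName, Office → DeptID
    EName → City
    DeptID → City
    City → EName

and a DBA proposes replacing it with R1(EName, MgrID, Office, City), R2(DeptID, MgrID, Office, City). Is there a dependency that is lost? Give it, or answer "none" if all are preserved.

none

EName, Office → DeptID: restricted closure across fragments reaches DeptID.
EName → City lies within R1.
DeptID → City lies within R2.
City → EName lies within R1.
Every dependency is enforceable on the fragments, so the decomposition is dependency-preserving.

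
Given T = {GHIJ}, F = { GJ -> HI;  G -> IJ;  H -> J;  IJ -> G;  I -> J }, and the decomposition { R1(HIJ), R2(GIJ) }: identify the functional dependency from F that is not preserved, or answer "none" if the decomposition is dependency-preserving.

GJ → HI: restricted closure across fragments reaches HI.
G → IJ lies within R2.
H → J lies within R1.
IJ → G lies within R2.
I → J lies within R1.
Every dependency is enforceable on the fragments, so the decomposition is dependency-preserving.

none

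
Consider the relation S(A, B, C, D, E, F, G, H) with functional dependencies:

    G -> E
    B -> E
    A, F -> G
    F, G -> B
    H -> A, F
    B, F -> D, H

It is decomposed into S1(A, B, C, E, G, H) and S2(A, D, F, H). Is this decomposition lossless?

Yes

Common attributes: S1 ∩ S2 = {A, H}.
Closure of {A, H}: H → A, F applies, adding F; A, F → G applies, adding G; F, G → B applies, adding B; B, F → D, H applies, adding D; G → E applies, adding E. So (A, H)⁺ = {A, B, D, E, F, G, H}.
This closure contains every attribute of S2, so S1 ∩ S2 → S2. The join is lossless.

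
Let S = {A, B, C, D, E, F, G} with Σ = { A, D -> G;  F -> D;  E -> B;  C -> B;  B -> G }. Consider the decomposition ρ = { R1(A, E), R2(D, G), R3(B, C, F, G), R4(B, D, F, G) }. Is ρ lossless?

No

Chase test. Columns are A, B, C, D, E, F, G; row i has aⱼ where attribute j ∈ Ri, else bᵢⱼ.
Initial tableau (one row per fragment):
  row 1: a1 b12 b13 b14 a5 b16 b17
  row 2: b21 b22 b23 a4 b25 b26 a7
  row 3: b31 a2 a3 b34 b35 a6 a7
  row 4: b41 a2 b43 a4 b45 a6 a7
Rows 3 and 4 agree on F; apply F→D and equate their D entries.
No row becomes fully distinguished — the join is lossy.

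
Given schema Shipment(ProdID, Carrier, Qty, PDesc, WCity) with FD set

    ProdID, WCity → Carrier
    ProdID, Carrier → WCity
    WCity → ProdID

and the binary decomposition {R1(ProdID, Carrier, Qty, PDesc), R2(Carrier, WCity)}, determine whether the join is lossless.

No

Common attributes: R1 ∩ R2 = {Carrier}.
No dependency enlarges {Carrier}, so (Carrier)⁺ = {Carrier}.
The closure contains neither all of R1 = {ProdID, Carrier, Qty, PDesc} nor all of R2 = {Carrier, WCity}, so the common attributes are not a superkey of either fragment. The join is lossy.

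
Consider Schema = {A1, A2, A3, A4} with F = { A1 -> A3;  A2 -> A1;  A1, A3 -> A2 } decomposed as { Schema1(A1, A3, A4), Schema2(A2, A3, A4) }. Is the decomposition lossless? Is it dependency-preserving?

lossy and not dependency-preserving

Lossless test: (A3, A4)⁺ = {A3, A4}, which is a superkey of neither fragment — lossy.
Dependency preservation: the restricted closure of {A2} across the fragments never reaches {A1}, so A2 → A1 cannot be enforced without a join — not preserved.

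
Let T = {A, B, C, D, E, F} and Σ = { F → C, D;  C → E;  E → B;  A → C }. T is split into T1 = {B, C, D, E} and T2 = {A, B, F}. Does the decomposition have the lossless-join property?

Common attributes: T1 ∩ T2 = {B}.
No dependency enlarges {B}, so (B)⁺ = {B}.
The closure contains neither all of T1 = {B, C, D, E} nor all of T2 = {A, B, F}, so the common attributes are not a superkey of either fragment. The join is lossy.

No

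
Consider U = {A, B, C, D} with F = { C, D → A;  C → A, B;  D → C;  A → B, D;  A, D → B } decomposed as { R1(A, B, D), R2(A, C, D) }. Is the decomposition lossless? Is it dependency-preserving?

Lossless test: (A, D)⁺ = {A, B, C, D}, which contains all of one fragment — lossless.
Dependency preservation: C → A, B is not contained in any single fragment, but the restricted closure of its left-hand side across the fragments still reaches the right-hand side; the remaining FDs each lie inside some fragment. All dependencies are preserved.

lossless and dependency-preserving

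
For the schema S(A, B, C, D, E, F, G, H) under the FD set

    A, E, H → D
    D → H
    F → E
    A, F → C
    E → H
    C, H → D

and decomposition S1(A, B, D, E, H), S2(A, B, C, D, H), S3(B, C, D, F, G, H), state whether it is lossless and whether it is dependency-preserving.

lossy and not dependency-preserving

Lossless test (chase): applying each FD to every pair of rows produces no changes in the tableau, so no row becomes fully distinguished — the join is lossy.
Dependency preservation: the restricted closure of {F} across the fragments never reaches {E}, so F → E cannot be enforced without a join — not preserved.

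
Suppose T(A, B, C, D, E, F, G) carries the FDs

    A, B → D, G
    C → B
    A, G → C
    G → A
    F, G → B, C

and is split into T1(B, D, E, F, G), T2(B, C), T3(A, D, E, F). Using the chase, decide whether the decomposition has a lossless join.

No

Chase test. Columns are A, B, C, D, E, F, G; row i has aⱼ where attribute j ∈ Ti, else bᵢⱼ.
Initial tableau (one row per fragment):
  row 1: b11 a2 b13 a4 a5 a6 a7
  row 2: b21 a2 a3 b24 b25 b26 b27
  row 3: a1 b32 b33 a4 a5 a6 b37
No row becomes fully distinguished — the join is lossy.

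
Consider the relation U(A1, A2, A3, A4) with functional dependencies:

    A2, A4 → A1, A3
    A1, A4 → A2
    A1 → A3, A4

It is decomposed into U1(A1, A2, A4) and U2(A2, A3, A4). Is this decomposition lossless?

Yes

Common attributes: U1 ∩ U2 = {A2, A4}.
Closure of {A2, A4}: A2, A4 → A1, A3 applies, adding A1, A3. So (A2, A4)⁺ = {A1, A2, A3, A4}.
This closure contains every attribute of U1, so U1 ∩ U2 → U1. The join is lossless.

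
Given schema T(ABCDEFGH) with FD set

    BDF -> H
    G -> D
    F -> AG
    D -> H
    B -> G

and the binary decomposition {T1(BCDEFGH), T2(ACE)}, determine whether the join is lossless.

Common attributes: T1 ∩ T2 = {CE}.
No dependency enlarges {CE}, so (CE)⁺ = {CE}.
The closure contains neither all of T1 = {BCDEFGH} nor all of T2 = {ACE}, so the common attributes are not a superkey of either fragment. The join is lossy.

No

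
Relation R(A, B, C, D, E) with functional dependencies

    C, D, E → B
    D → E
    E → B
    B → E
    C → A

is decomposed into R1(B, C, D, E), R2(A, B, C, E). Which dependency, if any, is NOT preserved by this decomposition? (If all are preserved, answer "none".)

C, D, E → B lies within R1.
D → E lies within R1.
E → B lies within R1.
B → E lies within R1.
C → A lies within R2.
Every dependency is enforceable on the fragments, so the decomposition is dependency-preserving.

none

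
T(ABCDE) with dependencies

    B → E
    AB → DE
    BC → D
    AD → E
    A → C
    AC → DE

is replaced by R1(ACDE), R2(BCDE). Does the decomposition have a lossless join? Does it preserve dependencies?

lossy but dependency-preserving

Lossless test: (CDE)⁺ = {CDE}, which is a superkey of neither fragment — lossy.
Dependency preservation: AB → DE is not contained in any single fragment, but the restricted closure of its left-hand side across the fragments still reaches the right-hand side; the remaining FDs each lie inside some fragment. All dependencies are preserved.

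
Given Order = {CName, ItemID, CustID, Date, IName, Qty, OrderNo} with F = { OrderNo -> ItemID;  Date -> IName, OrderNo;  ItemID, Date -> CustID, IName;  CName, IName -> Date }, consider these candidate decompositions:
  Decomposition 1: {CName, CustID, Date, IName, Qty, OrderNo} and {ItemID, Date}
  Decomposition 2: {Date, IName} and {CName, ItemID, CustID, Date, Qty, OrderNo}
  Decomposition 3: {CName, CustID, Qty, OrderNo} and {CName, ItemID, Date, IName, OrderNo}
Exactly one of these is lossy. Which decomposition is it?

Decomposition 1: common = {Date}, closure = {ItemID, CustID, Date, IName, OrderNo} → lossless.
Decomposition 2: common = {Date}, closure = {ItemID, CustID, Date, IName, OrderNo} → lossless.
Decomposition 3: common = {CName, OrderNo}, closure = {CName, ItemID, OrderNo} → lossy.

Decomposition 3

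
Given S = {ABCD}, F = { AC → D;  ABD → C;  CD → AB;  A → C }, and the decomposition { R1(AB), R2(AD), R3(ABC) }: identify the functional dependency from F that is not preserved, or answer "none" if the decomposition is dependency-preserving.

CD → AB

Check CD → AB: no single fragment contains all of {ABCD}, and the restricted closure of {CD} across the fragments never reaches {AB}.
AC → D is preserved.
ABD → C is preserved.
A → C is preserved.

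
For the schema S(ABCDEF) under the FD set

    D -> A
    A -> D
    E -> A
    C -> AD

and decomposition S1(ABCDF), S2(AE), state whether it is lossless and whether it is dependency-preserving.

Lossless test: (A)⁺ = {AD}, which is a superkey of neither fragment — lossy.
Dependency preservation: every FD's attributes lie within a single fragment, so each can be enforced locally — preserved.

lossy but dependency-preserving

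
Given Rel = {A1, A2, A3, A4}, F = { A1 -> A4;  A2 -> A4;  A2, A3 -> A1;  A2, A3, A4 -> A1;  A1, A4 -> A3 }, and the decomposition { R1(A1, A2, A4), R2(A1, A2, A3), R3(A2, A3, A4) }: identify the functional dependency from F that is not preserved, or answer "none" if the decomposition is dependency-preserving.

A1 → A4 lies within R1.
A2 → A4 lies within R1.
A2, A3 → A1 lies within R2.
A2, A3, A4 → A1: restricted closure across fragments reaches A1.
A1, A4 → A3: restricted closure across fragments reaches A3.
Every dependency is enforceable on the fragments, so the decomposition is dependency-preserving.

none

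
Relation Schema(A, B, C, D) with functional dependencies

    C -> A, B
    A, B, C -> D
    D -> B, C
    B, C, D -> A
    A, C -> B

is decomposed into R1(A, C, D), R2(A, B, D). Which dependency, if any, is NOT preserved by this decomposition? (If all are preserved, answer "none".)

none

C → A, B: restricted closure across fragments reaches A, B.
A, B, C → D: restricted closure across fragments reaches D.
D → B, C: restricted closure across fragments reaches B, C.
B, C, D → A: restricted closure across fragments reaches A.
A, C → B: restricted closure across fragments reaches B.
Every dependency is enforceable on the fragments, so the decomposition is dependency-preserving.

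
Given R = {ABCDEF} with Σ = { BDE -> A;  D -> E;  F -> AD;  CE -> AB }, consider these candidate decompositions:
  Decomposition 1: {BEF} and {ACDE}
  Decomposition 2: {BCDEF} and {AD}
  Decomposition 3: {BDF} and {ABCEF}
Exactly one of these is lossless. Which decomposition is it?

Decomposition 1: common = {E}, closure = {E} → lossy.
Decomposition 2: common = {D}, closure = {DE} → lossy.
Decomposition 3: common = {BF}, closure = {ABDEF} → lossless.

Decomposition 3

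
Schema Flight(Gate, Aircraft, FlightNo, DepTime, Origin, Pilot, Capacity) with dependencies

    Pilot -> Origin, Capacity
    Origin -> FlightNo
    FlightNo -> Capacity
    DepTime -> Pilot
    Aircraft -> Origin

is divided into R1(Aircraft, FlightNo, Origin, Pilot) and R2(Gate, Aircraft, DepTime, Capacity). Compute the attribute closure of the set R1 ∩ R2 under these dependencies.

Aircraft, FlightNo, Origin, Capacity

R1 ∩ R2 = {Aircraft}.
Aircraft → Origin applies, adding Origin
Origin → FlightNo applies, adding FlightNo
FlightNo → Capacity applies, adding Capacity
Closure: {Aircraft, FlightNo, Origin, Capacity}.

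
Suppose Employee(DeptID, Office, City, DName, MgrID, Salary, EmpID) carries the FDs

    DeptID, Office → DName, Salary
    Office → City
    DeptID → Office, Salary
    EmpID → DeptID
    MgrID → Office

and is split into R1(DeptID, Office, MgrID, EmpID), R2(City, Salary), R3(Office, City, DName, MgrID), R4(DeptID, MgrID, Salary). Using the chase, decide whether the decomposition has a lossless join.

Chase test. Columns are DeptID, Office, City, DName, MgrID, Salary, EmpID; row i has aⱼ where attribute j ∈ Ri, else bᵢⱼ.
Initial tableau (one row per fragment):
  row 1: a1 a2 b13 b14 a5 b16 a7
  row 2: b21 b22 a3 b24 b25 a6 b27
  row 3: b31 a2 a3 a4 a5 b36 b37
  row 4: a1 b42 b43 b44 a5 a6 b47
Rows 1 and 3 agree on Office; apply Office→City and equate their City entries.
Rows 1 and 4 agree on DeptID; apply DeptID→Office, Salary and equate their Office, Salary entries.
Rows 1 and 4 agree on DeptID, Office; apply DeptID, Office→DName, Salary and equate their DName, Salary entries.
Rows 1 and 4 agree on Office; apply Office→City and equate their City entries.
No row becomes fully distinguished — the join is lossy.

No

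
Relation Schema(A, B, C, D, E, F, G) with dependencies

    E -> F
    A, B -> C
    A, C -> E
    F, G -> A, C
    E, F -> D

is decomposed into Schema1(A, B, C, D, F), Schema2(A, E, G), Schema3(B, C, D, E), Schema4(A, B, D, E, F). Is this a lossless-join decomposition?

No

Chase test. Columns are A, B, C, D, E, F, G; row i has aⱼ where attribute j ∈ Schemai, else bᵢⱼ.
Initial tableau (one row per fragment):
  row 1: a1 a2 a3 a4 b15 a6 b17
  row 2: a1 b22 b23 b24 a5 b26 a7
  row 3: b31 a2 a3 a4 a5 b36 b37
  row 4: a1 a2 b43 a4 a5 a6 b47
Rows 2 and 3 agree on E; apply E→F and equate their F entries.
Rows 2 and 4 agree on E; apply E→F and equate their F entries.
Rows 1 and 4 agree on A, B; apply A, B→C and equate their C entries.
Rows 1 and 4 agree on A, C; apply A, C→E and equate their E entries.
Rows 1 and 2 agree on E, F; apply E, F→D and equate their D entries.
No row becomes fully distinguished — the join is lossy.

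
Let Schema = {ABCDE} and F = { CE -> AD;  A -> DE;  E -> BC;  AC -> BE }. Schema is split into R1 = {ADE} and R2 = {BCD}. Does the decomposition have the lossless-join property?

Common attributes: R1 ∩ R2 = {D}.
No dependency enlarges {D}, so (D)⁺ = {D}.
The closure contains neither all of R1 = {ADE} nor all of R2 = {BCD}, so the common attributes are not a superkey of either fragment. The join is lossy.

No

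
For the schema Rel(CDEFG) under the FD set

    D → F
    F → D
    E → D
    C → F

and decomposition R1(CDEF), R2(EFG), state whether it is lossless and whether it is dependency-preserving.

Lossless test: (EF)⁺ = {DEF}, which is a superkey of neither fragment — lossy.
Dependency preservation: every FD's attributes lie within a single fragment, so each can be enforced locally — preserved.

lossy but dependency-preserving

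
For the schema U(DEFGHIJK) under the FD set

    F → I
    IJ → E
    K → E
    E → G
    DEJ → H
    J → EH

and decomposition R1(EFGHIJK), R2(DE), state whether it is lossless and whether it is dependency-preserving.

Lossless test: (E)⁺ = {EG}, which is a superkey of neither fragment — lossy.
Dependency preservation: DEJ → H is not contained in any single fragment, but the restricted closure of its left-hand side across the fragments still reaches the right-hand side; the remaining FDs each lie inside some fragment. All dependencies are preserved.

lossy but dependency-preserving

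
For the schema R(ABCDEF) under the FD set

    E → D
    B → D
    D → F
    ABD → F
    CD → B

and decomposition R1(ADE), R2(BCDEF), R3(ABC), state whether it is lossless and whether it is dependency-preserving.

lossy but dependency-preserving

Lossless test (chase): Rows 2 and 3 agree on B; apply B→D and equate their D entries. Rows 1 and 2 agree on D; apply D→F and equate their F entries. Rows 1 and 3 agree on D; apply D→F and equate their F entries. No row becomes fully distinguished — the join is lossy.
Dependency preservation: ABD → F is not contained in any single fragment, but the restricted closure of its left-hand side across the fragments still reaches the right-hand side; the remaining FDs each lie inside some fragment. All dependencies are preserved.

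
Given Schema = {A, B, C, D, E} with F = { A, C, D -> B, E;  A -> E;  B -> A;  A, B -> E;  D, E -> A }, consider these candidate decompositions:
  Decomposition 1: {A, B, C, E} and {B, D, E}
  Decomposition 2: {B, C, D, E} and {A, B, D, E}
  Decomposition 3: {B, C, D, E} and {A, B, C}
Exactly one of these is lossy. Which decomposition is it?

Decomposition 1: common = {B, E}, closure = {A, B, E} → lossy.
Decomposition 2: common = {B, D, E}, closure = {A, B, D, E} → lossless.
Decomposition 3: common = {B, C}, closure = {A, B, C, E} → lossless.

Decomposition 1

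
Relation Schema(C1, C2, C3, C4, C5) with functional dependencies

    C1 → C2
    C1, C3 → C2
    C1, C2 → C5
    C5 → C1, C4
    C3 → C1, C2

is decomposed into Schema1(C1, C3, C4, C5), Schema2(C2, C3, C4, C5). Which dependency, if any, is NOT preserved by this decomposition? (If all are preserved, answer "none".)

C1 → C2: restricted closure across fragments reaches C2.
C1, C3 → C2: restricted closure across fragments reaches C2.
C1, C2 → C5: restricted closure across fragments reaches C5.
C5 → C1, C4 lies within Schema1.
C3 → C1, C2: restricted closure across fragments reaches C1, C2.
Every dependency is enforceable on the fragments, so the decomposition is dependency-preserving.

none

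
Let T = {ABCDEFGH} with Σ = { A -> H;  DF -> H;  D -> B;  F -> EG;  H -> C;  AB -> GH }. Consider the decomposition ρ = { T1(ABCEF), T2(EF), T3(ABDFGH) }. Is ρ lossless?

Yes

Chase test. Columns are ABCDEFGH; row i has aⱼ where attribute j ∈ Ti, else bᵢⱼ.
Initial tableau (one row per fragment):
  row 1: a1 a2 a3 b14 a5 a6 b17 b18
  row 2: b21 b22 b23 b24 a5 a6 b27 b28
  row 3: a1 a2 b33 a4 b35 a6 a7 a8
Rows 1 and 3 agree on A; apply A→H and equate their H entries.
Rows 1 and 2 agree on F; apply F→EG and equate their EG entries.
Rows 1 and 3 agree on F; apply F→EG and equate their EG entries.
Rows 1 and 3 agree on H; apply H→C and equate their C entries.
Row 3 is now all distinguished symbols — the join is lossless.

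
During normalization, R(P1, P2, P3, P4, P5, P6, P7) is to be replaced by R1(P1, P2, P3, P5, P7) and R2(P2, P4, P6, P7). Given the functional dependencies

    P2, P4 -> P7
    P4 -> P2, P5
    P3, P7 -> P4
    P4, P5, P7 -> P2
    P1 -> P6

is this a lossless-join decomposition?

Common attributes: R1 ∩ R2 = {P2, P7}.
No dependency enlarges {P2, P7}, so (P2, P7)⁺ = {P2, P7}.
The closure contains neither all of R1 = {P1, P2, P3, P5, P7} nor all of R2 = {P2, P4, P6, P7}, so the common attributes are not a superkey of either fragment. The join is lossy.

No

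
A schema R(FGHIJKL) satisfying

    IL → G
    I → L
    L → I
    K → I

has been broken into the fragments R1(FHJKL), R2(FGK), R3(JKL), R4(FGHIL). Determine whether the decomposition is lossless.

Chase test. Columns are FGHIJKL; row i has aⱼ where attribute j ∈ Ri, else bᵢⱼ.
Initial tableau (one row per fragment):
  row 1: a1 b12 a3 b14 a5 a6 a7
  row 2: a1 a2 b23 b24 b25 a6 b27
  row 3: b31 b32 b33 b34 a5 a6 a7
  row 4: a1 a2 a3 a4 b45 b46 a7
Rows 1 and 3 agree on L; apply L→I and equate their I entries.
Rows 1 and 4 agree on L; apply L→I and equate their I entries.
Rows 1 and 2 agree on K; apply K→I and equate their I entries.
Rows 1 and 3 agree on IL; apply IL→G and equate their G entries.
Rows 1 and 4 agree on IL; apply IL→G and equate their G entries.
Rows 1 and 2 agree on I; apply I→L and equate their L entries.
Row 1 is now all distinguished symbols — the join is lossless.

Yes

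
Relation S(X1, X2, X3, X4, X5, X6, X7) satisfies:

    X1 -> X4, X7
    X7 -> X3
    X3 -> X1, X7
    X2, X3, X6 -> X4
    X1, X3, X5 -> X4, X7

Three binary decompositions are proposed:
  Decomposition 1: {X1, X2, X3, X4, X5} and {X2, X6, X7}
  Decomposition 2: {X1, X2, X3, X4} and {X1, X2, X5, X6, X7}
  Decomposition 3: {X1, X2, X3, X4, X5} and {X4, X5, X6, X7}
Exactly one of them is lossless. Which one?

Decomposition 2

Decomposition 1: common = {X2}, closure = {X2} → lossy.
Decomposition 2: common = {X1, X2}, closure = {X1, X2, X3, X4, X7} → lossless.
Decomposition 3: common = {X4, X5}, closure = {X4, X5} → lossy.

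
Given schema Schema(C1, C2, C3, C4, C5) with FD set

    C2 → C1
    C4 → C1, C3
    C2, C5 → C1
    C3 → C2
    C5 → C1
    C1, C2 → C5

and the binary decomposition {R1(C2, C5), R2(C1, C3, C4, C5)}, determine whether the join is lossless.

No

Common attributes: R1 ∩ R2 = {C5}.
Closure of {C5}: C5 → C1 applies, adding C1. So (C5)⁺ = {C1, C5}.
The closure contains neither all of R1 = {C2, C5} nor all of R2 = {C1, C3, C4, C5}, so the common attributes are not a superkey of either fragment. The join is lossy.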